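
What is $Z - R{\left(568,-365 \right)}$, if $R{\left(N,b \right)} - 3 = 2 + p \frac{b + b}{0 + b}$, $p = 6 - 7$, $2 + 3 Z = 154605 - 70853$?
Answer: $\frac{83741}{3} \approx 27914.0$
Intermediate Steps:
$Z = \frac{83750}{3}$ ($Z = - \frac{2}{3} + \frac{154605 - 70853}{3} = - \frac{2}{3} + \frac{1}{3} \cdot 83752 = - \frac{2}{3} + \frac{83752}{3} = \frac{83750}{3} \approx 27917.0$)
$p = -1$ ($p = 6 - 7 = -1$)
$R{\left(N,b \right)} = 3$ ($R{\left(N,b \right)} = 3 + \left(2 - \frac{b + b}{0 + b}\right) = 3 + \left(2 - \frac{2 b}{b}\right) = 3 + \left(2 - 2\right) = 3 + 0 = 3$)
$Z - R{\left(568,-365 \right)} = \frac{83750}{3} - 3 = \frac{83741}{3}$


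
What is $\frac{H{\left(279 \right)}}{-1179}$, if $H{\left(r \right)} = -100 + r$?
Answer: $- \frac{179}{1179} \approx -0.15182$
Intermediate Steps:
$\frac{H{\left(279 \right)}}{-1179} = \frac{-100 + 279}{-1179} = 179 \left(- \frac{1}{1179}\right) = - \frac{179}{1179}$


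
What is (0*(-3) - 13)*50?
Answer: -650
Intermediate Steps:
(0*(-3) - 13)*50 = (0 - 13)*50 = -13*50 = -650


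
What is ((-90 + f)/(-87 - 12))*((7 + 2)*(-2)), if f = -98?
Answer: -376/11 ≈ -34.182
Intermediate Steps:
((-90 + f)/(-87 - 12))*((7 + 2)*(-2)) = ((-90 - 98)/(-87 - 12))*((7 + 2)*(-2)) = (-188/(-99))*(9*(-2)) = -188*(-1/99)*(-18) = (188/99)*(-18) = -376/11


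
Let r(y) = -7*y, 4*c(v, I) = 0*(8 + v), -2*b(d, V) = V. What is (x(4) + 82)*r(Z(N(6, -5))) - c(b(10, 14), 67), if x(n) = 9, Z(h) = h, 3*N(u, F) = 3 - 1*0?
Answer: -637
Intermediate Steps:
b(d, V) = -V/2
N(u, F) = 1 (N(u, F) = (3 - 1*0)/3 = (3 + 0)/3 = (1/3)*3 = 1)
c(v, I) = 0 (c(v, I) = (0*(8 + v))/4 = (1/4)*0 = 0)
(x(4) + 82)*r(Z(N(6, -5))) - c(b(10, 14), 67) = (9 + 82)*(-7*1) - 1*0 = 91*(-7) + 0 = -637 + 0 = -637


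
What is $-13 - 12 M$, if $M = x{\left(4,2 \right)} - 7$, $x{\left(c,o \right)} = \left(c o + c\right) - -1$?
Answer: $-85$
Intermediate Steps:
$x{\left(c,o \right)} = 1 + c + c o$ ($x{\left(c,o \right)} = \left(c + c o\right) + 1 = 1 + c + c o$)
$M = 6$ ($M = \left(1 + 4 + 4 \cdot 2\right) - 7 = \left(1 + 4 + 8\right) - 7 = 13 - 7 = 6$)
$-13 - 12 M = -13 - 72 = -85$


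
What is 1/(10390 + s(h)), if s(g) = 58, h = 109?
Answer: 1/10448 ≈ 9.5712e-5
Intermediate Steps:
1/(10390 + s(h)) = 1/(10390 + 58) = 1/10448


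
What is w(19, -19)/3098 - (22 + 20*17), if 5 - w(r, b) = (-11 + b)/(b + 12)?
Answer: -7850327/21686 ≈ -362.00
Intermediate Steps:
w(r, b) = 5 - (-11 + b)/(12 + b) (w(r, b) = 5 - (-11 + b)/(b + 12) = 5 - (-11 + b)/(12 + b))
w(19, -19)/3098 - (22 + 20*17) = ((71 + 4*(-19))/(12 - 19))/3098 - (22 + 20*17) = ((71 - 76)/(-7))*(1/3098) - (22 + 340) = -⅐*(-5)*(1/3098) - 1*362 = (5/7)*(1/3098) - 362 = 5/21686 - 362 = -7850327/21686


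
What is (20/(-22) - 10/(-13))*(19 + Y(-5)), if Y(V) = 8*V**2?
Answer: -4380/143 ≈ -30.629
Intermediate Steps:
(20/(-22) - 10/(-13))*(19 + Y(-5)) = (20/(-22) - 10/(-13))*(19 + 8*(-5)**2) = (20*(-1/22) - 10*(-1/13))*(19 + 8*25) = (-10/11 + 10/13)*(19 + 200) = -20/143*219 = -4380/143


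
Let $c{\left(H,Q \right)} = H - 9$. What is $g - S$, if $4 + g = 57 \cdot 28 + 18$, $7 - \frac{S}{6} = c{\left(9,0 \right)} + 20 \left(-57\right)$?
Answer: $-5272$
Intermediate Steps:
$c{\left(H,Q \right)} = -9 + H$
$S = 6882$ ($S = 42 - 6 \left(\left(-9 + 9\right) + 20 \left(-57\right)\right) = 42 - 6 \left(0 - 1140\right) = 42 - -6840 = 42 + 6840 = 6882$)
$g = 1610$ ($g = -4 + \left(57 \cdot 28 + 18\right) = -4 + \left(1596 + 18\right) = -4 + 1614 = 1610$)
$g - S = 1610 - 6882 = -5272$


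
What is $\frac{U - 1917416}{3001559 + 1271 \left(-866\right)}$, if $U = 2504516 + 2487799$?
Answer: $\frac{3074899}{1900873} \approx 1.6176$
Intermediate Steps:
$U = 4992315$
$\frac{U - 1917416}{3001559 + 1271 \left(-866\right)} = \frac{4992315 - 1917416}{3001559 + 1271 \left(-866\right)} = \frac{3074899}{3001559 - 1100686} = \frac{3074899}{1900873}$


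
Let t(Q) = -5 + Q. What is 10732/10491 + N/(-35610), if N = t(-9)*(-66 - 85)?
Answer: 59998091/62264085 ≈ 0.96361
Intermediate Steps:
N = 2114 (N = (-5 - 9)*(-66 - 85) = -14*(-151) = 2114)
10732/10491 + N/(-35610) = 10732/10491 + 2114/(-35610) = 10732*(1/10491) + 2114*(-1/35610) = 10732/10491 - 1057/17805 = 59998091/62264085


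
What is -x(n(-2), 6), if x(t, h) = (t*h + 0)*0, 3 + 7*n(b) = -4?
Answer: 0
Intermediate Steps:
n(b) = -1 (n(b) = -3/7 + (⅐)*(-4) = -3/7 - 4/7 = -1)
x(t, h) = 0 (x(t, h) = (h*t + 0)*0 = (h*t)*0 = 0)
-x(n(-2), 6) = -1*0 = 0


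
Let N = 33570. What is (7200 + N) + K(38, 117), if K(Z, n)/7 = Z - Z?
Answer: 40770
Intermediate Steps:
K(Z, n) = 0 (K(Z, n) = 7*(Z - Z) = 7*0 = 0)
(7200 + N) + K(38, 117) = (7200 + 33570) + 0 = 40770 + 0 = 40770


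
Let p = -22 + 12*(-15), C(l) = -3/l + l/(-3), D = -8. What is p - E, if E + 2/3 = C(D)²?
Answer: -121297/576 ≈ -210.58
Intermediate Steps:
C(l) = -3/l - l/3 (C(l) = -3/l + l*(-⅓) = -3/l - l/3)
p = -202 (p = -22 - 180 = -202)
E = 4945/576 (E = -⅔ + (-3/(-8) - ⅓*(-8))² = -⅔ + (-3*(-⅛) + 8/3)² = -⅔ + (3/8 + 8/3)² = -⅔ + (73/24)² = -⅔ + 5329/576 = 4945/576 ≈ 8.5851)
p - E = -202 - 1*4945/576 = -202 - 4945/576 = -121297/576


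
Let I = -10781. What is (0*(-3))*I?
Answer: 0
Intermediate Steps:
(0*(-3))*I = (0*(-3))*(-10781) = 0*(-10781) = 0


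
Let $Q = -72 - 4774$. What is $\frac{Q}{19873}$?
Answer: $- \frac{4846}{19873} \approx -0.24385$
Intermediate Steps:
$Q = -4846$ ($Q = -72 - 4774 = -4846$)
$\frac{Q}{19873} = - \frac{4846}{19873}$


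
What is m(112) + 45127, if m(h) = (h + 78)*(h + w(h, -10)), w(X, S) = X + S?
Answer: 85787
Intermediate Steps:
w(X, S) = S + X
m(h) = (-10 + 2*h)*(78 + h) (m(h) = (h + 78)*(h + (-10 + h)) = (78 + h)*(-10 + 2*h) = (-10 + 2*h)*(78 + h))
m(112) + 45127 = (-780 + 2*112² + 146*112) + 45127 = (-780 + 2*12544 + 16352) + 45127 = (-780 + 25088 + 16352) + 45127 = 40660 + 45127 = 85787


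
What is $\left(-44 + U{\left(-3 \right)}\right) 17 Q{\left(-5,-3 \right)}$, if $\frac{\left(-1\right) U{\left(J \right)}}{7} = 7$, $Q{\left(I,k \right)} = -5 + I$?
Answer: $15810$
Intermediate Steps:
$U{\left(J \right)} = -49$ ($U{\left(J \right)} = \left(-7\right) 7 = -49$)
$\left(-44 + U{\left(-3 \right)}\right) 17 Q{\left(-5,-3 \right)} = \left(-44 - 49\right) 17 \left(-5 - 5\right) = - 93 \cdot 17 \left(-10\right) = \left(-93\right) \left(-170\right) = 15810$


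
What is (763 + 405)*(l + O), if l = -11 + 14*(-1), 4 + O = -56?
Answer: -99280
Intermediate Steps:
O = -60 (O = -4 - 56 = -60)
l = -25 (l = -11 - 14 = -25)
(763 + 405)*(l + O) = (763 + 405)*(-25 - 60) = 1168*(-85) = -99280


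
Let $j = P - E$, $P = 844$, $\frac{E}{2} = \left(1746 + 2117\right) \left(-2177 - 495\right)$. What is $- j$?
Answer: $-20644716$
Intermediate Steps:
$E = -20643872$ ($E = 2 \left(1746 + 2117\right) \left(-2177 - 495\right) = 2 \cdot 3863 \left(-2672\right) = 2 \left(-10321936\right) = -20643872$)
$j = 20644716$ ($j = 844 - -20643872 = 844 + 20643872 = 20644716$)
$- j = \left(-1\right) 20644716 = -20644716$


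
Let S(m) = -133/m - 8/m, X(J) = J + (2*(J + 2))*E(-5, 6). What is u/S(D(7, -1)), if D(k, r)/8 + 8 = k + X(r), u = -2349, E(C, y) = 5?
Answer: 50112/47 ≈ 1066.2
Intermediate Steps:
X(J) = 20 + 11*J (X(J) = J + (2*(J + 2))*5 = J + (2*(2 + J))*5 = J + (4 + 2*J)*5 = J + (20 + 10*J) = 20 + 11*J)
D(k, r) = 96 + 8*k + 88*r (D(k, r) = -64 + 8*(k + (20 + 11*r)) = -64 + 8*(20 + k + 11*r) = -64 + (160 + 8*k + 88*r) = 96 + 8*k + 88*r)
S(m) = -141/m
u/S(D(7, -1)) = -2349/((-141/(96 + 8*7 + 88*(-1)))) = -2349/((-141/(96 + 56 - 88))) = -2349/((-141/64)) = -2349/((-141*1/64)) = -2349/(-141/64) = -2349*(-64/141) = 50112/47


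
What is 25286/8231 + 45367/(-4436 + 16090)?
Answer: 668098821/95924074 ≈ 6.9649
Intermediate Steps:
25286/8231 + 45367/(-4436 + 16090) = 25286*(1/8231) + 45367/11654 = 25286/8231 + 45367*(1/11654) = 25286/8231 + 45367/11654 = 668098821/95924074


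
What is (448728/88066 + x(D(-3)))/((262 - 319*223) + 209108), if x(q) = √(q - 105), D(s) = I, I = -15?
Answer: 224364/6086813689 + 2*I*√30/138233 ≈ 3.6861e-5 + 7.9246e-5*I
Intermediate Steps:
D(s) = -15
x(q) = √(-105 + q)
(448728/88066 + x(D(-3)))/((262 - 319*223) + 209108) = (448728/88066 + √(-105 - 15))/((262 - 319*223) + 209108) = (448728*(1/88066) + √(-120))/((262 - 71137) + 209108) = (224364/44033 + 2*I*√30)/(-70875 + 209108) = (224364/44033 + 2*I*√30)/138233 = (224364/44033 + 2*I*√30)*(1/138233) = 224364/6086813689 + 2*I*√30/138233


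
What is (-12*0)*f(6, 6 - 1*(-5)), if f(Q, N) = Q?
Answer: 0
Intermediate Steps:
(-12*0)*f(6, 6 - 1*(-5)) = -12*0*6 = 0*6 = 0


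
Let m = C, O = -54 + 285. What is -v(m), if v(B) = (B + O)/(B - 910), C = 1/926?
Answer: 213907/842659 ≈ 0.25385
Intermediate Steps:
O = 231
C = 1/926 ≈ 0.0010799
m = 1/926 ≈ 0.0010799
v(B) = (231 + B)/(-910 + B) (v(B) = (B + 231)/(B - 910) = (231 + B)/(-910 + B))
-v(m) = -(231 + 1/926)/(-910 + 1/926) = -213907/((-842659/926)*926) = -(-926)*213907/(842659*926) = -1*(-213907/842659) = 213907/842659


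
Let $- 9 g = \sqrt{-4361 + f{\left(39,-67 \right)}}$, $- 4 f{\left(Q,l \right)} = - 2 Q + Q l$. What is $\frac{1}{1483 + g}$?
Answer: $\frac{480492}{712584389} + \frac{18 i \sqrt{14753}}{712584389} \approx 0.0006743 + 3.0681 \cdot 10^{-6} i$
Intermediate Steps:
$f{\left(Q,l \right)} = \frac{Q}{2} - \frac{Q l}{4}$ ($f{\left(Q,l \right)} = - \frac{- 2 Q + Q l}{4} = \frac{Q}{2} - \frac{Q l}{4}$)
$g = - \frac{i \sqrt{14753}}{18}$ ($g = - \frac{\sqrt{-4361 + \frac{1}{4} \cdot 39 \left(2 - -67\right)}}{9} = - \frac{\sqrt{-4361 + \frac{1}{4} \cdot 39 \left(2 + 67\right)}}{9} = - \frac{\sqrt{-4361 + \frac{1}{4} \cdot 39 \cdot 69}}{9} = - \frac{\sqrt{-4361 + \frac{2691}{4}}}{9} = - \frac{\sqrt{- \frac{14753}{4}}}{9} = - \frac{\frac{1}{2} i \sqrt{14753}}{9} = - \frac{i \sqrt{14753}}{18} \approx - 6.7479 i$)
$\frac{1}{1483 + g} = \frac{1}{1483 - \frac{i \sqrt{14753}}{18}}$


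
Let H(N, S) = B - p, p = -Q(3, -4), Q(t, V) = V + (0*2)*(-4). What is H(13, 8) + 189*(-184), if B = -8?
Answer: -34788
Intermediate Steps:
Q(t, V) = V (Q(t, V) = V + 0*(-4) = V + 0 = V)
p = 4 (p = -1*(-4) = 4)
H(N, S) = -12 (H(N, S) = -8 - 1*4 = -8 - 4 = -12)
H(13, 8) + 189*(-184) = -12 + 189*(-184) = -12 - 34776 = -34788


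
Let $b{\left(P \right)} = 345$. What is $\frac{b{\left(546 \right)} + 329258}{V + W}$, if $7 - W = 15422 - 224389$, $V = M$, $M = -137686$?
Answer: $\frac{329603}{71288} \approx 4.6235$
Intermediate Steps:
$V = -137686$
$W = 208974$ ($W = 7 - \left(15422 - 224389\right) = 7 - -208967 = 7 + 208967 = 208974$)
$\frac{b{\left(546 \right)} + 329258}{V + W} = \frac{345 + 329258}{-137686 + 208974} = \frac{329603}{71288}$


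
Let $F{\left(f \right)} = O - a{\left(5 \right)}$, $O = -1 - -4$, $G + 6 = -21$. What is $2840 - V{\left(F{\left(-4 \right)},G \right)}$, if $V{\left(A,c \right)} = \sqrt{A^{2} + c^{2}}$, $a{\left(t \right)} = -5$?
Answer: $2840 - \sqrt{793} \approx 2811.8$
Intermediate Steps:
$G = -27$ ($G = -6 - 21 = -27$)
$O = 3$ ($O = -1 + 4 = 3$)
$F{\left(f \right)} = 8$ ($F{\left(f \right)} = 3 - -5 = 3 + 5 = 8$)
$2840 - V{\left(F{\left(-4 \right)},G \right)} = 2840 - \sqrt{8^{2} + \left(-27\right)^{2}} = 2840 - \sqrt{64 + 729} = 2840 - \sqrt{793}$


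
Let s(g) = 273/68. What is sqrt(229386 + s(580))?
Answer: 3*sqrt(29463873)/34 ≈ 478.95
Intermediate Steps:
s(g) = 273/68 (s(g) = 273*(1/68) = 273/68)
sqrt(229386 + s(580)) = sqrt(229386 + 273/68) = sqrt(15598521/68) = 3*sqrt(29463873)/34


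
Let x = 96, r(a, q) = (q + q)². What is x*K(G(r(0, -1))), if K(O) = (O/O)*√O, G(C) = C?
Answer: 192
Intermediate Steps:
r(a, q) = 4*q² (r(a, q) = (2*q)² = 4*q²)
K(O) = √O (K(O) = 1*√O = √O)
x*K(G(r(0, -1))) = 96*√(4*(-1)²) = 96*√(4*1) = 96*√4 = 96*2 = 192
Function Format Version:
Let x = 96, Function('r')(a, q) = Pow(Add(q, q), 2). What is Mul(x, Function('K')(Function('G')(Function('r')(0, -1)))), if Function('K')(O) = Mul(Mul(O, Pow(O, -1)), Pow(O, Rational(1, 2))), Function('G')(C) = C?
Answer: 192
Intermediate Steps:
Function('r')(a, q) = Mul(4, Pow(q, 2)) (Function('r')(a, q) = Pow(Mul(2, q), 2) = Mul(4, Pow(q, 2)))
Function('K')(O) = Pow(O, Rational(1, 2)) (Function('K')(O) = Mul(1, Pow(O, Rational(1, 2))) = Pow(O, Rational(1, 2)))
Mul(x, Function('K')(Function('G')(Function('r')(0, -1)))) = Mul(96, Pow(Mul(4, Pow(-1, 2)), Rational(1, 2))) = Mul(96, Pow(Mul(4, 1), Rational(1, 2))) = Mul(96, Pow(4, Rational(1, 2))) = Mul(96, 2) = 192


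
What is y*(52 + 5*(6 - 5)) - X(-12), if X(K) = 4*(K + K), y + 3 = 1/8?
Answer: -543/8 ≈ -67.875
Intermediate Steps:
y = -23/8 (y = -3 + 1/8 = -23/8 ≈ -2.8750)
X(K) = 8*K (X(K) = 4*(2*K) = 8*K)
y*(52 + 5*(6 - 5)) - X(-12) = -23*(52 + 5*(6 - 5))/8 - 8*(-12) = -23*(52 + 5*1)/8 - 1*(-96) = -23*(52 + 5)/8 + 96 = -23/8*57 + 96 = -1311/8 + 96 = -543/8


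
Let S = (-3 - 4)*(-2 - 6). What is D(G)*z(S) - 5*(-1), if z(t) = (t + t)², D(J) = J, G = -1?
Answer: -12539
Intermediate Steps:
S = 56 (S = -7*(-8) = 56)
z(t) = 4*t² (z(t) = (2*t)² = 4*t²)
D(G)*z(S) - 5*(-1) = -4*56² - 5*(-1) = -4*3136 + 5 = -1*12544 + 5 = -12544 + 5 = -12539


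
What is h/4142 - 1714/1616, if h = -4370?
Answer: -186333/88072 ≈ -2.1157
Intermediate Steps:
h = -4370 (h = -874*5 = -4370)
h/4142 - 1714/1616 = -4370/4142 - 1714/1616 = -4370*1/4142 - 1714*1/1616 = -115/109 - 857/808 = -186333/88072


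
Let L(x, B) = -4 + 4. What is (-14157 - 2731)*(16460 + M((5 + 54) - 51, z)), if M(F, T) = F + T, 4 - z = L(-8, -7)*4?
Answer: -278179136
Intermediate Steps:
L(x, B) = 0
z = 4 (z = 4 - 0*4 = 4 - 1*0 = 4 + 0 = 4)
(-14157 - 2731)*(16460 + M((5 + 54) - 51, z)) = (-14157 - 2731)*(16460 + (((5 + 54) - 51) + 4)) = -16888*(16460 + ((59 - 51) + 4)) = -16888*(16460 + (8 + 4)) = -16888*(16460 + 12) = -16888*16472 = -278179136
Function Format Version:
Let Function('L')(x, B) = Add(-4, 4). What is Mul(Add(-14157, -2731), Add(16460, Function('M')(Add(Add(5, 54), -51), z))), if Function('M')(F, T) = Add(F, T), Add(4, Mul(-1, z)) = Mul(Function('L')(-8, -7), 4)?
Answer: -278179136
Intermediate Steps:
Function('L')(x, B) = 0
z = 4 (z = Add(4, Mul(-1, Mul(0, 4))) = Add(4, Mul(-1, 0)) = Add(4, 0) = 4)
Mul(Add(-14157, -2731), Add(16460, Function('M')(Add(Add(5, 54), -51), z))) = Mul(Add(-14157, -2731), Add(16460, Add(Add(Add(5, 54), -51), 4))) = Mul(-16888, Add(16460, Add(Add(59, -51), 4))) = Mul(-16888, Add(16460, Add(8, 4))) = Mul(-16888, Add(16460, 12)) = Mul(-16888, 16472) = -278179136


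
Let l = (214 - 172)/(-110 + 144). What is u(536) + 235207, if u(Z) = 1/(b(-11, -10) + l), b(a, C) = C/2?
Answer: 15053231/64 ≈ 2.3521e+5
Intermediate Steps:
b(a, C) = C/2 (b(a, C) = C*(½) = C/2)
l = 21/17 (l = 42/34 = 42*(1/34) = 21/17 ≈ 1.2353)
u(Z) = -17/64 (u(Z) = 1/((½)*(-10) + 21/17) = 1/(-5 + 21/17) = 1/(-64/17) = -17/64)
u(536) + 235207 = -17/64 + 235207 = 15053231/64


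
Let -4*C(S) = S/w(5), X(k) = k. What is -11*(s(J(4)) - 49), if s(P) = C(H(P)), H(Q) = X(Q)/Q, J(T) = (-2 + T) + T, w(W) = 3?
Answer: 6479/12 ≈ 539.92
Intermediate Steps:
J(T) = -2 + 2*T
H(Q) = 1 (H(Q) = Q/Q = 1)
C(S) = -S/12 (C(S) = -S/(4*3) = -S/12)
s(P) = -1/12 (s(P) = -1/12*1 = -1/12)
-11*(s(J(4)) - 49) = -11*(-1/12 - 49) = -11*(-589/12) = 6479/12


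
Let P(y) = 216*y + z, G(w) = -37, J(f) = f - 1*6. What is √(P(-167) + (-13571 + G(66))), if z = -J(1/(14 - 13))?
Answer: 5*I*√1987 ≈ 222.88*I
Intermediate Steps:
J(f) = -6 + f (J(f) = f - 6 = -6 + f)
z = 5 (z = -(-6 + 1/(14 - 13)) = -(-6 + 1/1) = -(-6 + 1) = -1*(-5) = 5)
P(y) = 5 + 216*y (P(y) = 216*y + 5 = 5 + 216*y)
√(P(-167) + (-13571 + G(66))) = √((5 + 216*(-167)) + (-13571 - 37)) = √((5 - 36072) - 13608) = √(-36067 - 13608) = √(-49675) = 5*I*√1987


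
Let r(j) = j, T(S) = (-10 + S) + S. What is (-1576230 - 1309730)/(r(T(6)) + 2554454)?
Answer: -360745/319307 ≈ -1.1298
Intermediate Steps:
T(S) = -10 + 2*S
(-1576230 - 1309730)/(r(T(6)) + 2554454) = (-1576230 - 1309730)/((-10 + 2*6) + 2554454) = -2885960/((-10 + 12) + 2554454) = -2885960/(2 + 2554454) = -2885960/2554456 = -2885960*1/2554456 = -360745/319307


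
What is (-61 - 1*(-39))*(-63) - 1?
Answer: 1385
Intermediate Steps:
(-61 - 1*(-39))*(-63) - 1 = (-61 + 39)*(-63) - 1 = -22*(-63) - 1 = 1386 - 1 = 1385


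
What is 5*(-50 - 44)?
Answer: -470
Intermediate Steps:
5*(-50 - 44) = 5*(-94) = -470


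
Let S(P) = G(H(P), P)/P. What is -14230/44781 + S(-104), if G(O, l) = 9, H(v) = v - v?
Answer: -1882949/4657224 ≈ -0.40431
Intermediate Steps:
H(v) = 0
S(P) = 9/P
-14230/44781 + S(-104) = -14230/44781 + 9/(-104) = -14230*1/44781 + 9*(-1/104) = -14230/44781 - 9/104 = -1882949/4657224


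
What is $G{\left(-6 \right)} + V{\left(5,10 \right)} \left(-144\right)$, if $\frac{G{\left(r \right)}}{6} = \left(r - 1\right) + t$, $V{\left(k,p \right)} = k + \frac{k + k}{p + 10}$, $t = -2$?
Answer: $-846$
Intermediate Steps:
$V{\left(k,p \right)} = k + \frac{2 k}{10 + p}$
$G{\left(r \right)} = -18 + 6 r$ ($G{\left(r \right)} = 6 \left(\left(r - 1\right) - 2\right) = 6 \left(\left(-1 + r\right) - 2\right) = 6 \left(-3 + r\right) = -18 + 6 r$)
$G{\left(-6 \right)} + V{\left(5,10 \right)} \left(-144\right) = \left(-18 + 6 \left(-6\right)\right) + \frac{5 \left(12 + 10\right)}{10 + 10} \left(-144\right) = \left(-18 - 36\right) + 5 \cdot \frac{1}{20} \cdot 22 \left(-144\right) = -54 + 5 \cdot \frac{1}{20} \cdot 22 \left(-144\right) = -54 + \frac{11}{2} \left(-144\right) = -54 - 792 = -846$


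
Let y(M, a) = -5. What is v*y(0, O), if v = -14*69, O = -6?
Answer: 4830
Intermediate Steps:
v = -966
v*y(0, O) = -966*(-5) = 4830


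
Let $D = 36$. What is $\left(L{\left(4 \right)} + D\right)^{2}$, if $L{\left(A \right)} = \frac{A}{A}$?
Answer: $1369$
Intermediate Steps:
$L{\left(A \right)} = 1$
$\left(L{\left(4 \right)} + D\right)^{2} = \left(1 + 36\right)^{2} = 37^{2} = 1369$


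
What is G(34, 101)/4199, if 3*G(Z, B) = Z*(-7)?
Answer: -14/741 ≈ -0.018893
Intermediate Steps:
G(Z, B) = -7*Z/3 (G(Z, B) = (Z*(-7))/3 = (-7*Z)/3 = -7*Z/3)
G(34, 101)/4199 = -7/3*34/4199 = -238/3*1/4199 = -14/741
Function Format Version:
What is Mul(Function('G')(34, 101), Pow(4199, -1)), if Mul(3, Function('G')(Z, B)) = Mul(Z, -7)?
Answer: Rational(-14, 741) ≈ -0.018893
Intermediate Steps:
Function('G')(Z, B) = Mul(Rational(-7, 3), Z) (Function('G')(Z, B) = Mul(Rational(1, 3), Mul(Z, -7)) = Mul(Rational(1, 3), Mul(-7, Z)) = Mul(Rational(-7, 3), Z))
Mul(Function('G')(34, 101), Pow(4199, -1)) = Mul(Mul(Rational(-7, 3), 34), Pow(4199, -1)) = Mul(Rational(-238, 3), Rational(1, 4199)) = Rational(-14, 741)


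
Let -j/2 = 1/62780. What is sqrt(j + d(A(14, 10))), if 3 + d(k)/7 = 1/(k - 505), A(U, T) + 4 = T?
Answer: I*sqrt(5155771824040790)/15663610 ≈ 4.5841*I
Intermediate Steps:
j = -1/31390 (j = -2/62780 = -2*1/62780 = -1/31390 ≈ -3.1857e-5)
A(U, T) = -4 + T
d(k) = -21 + 7/(-505 + k) (d(k) = -21 + 7/(k - 505) = -21 + 7/(-505 + k))
sqrt(j + d(A(14, 10))) = sqrt(-1/31390 + 7*(1516 - 3*(-4 + 10))/(-505 + (-4 + 10))) = sqrt(-1/31390 + 7*(1516 - 3*6)/(-505 + 6)) = sqrt(-1/31390 + 7*(1516 - 18)/(-499)) = sqrt(-1/31390 + 7*(-1/499)*1498) = sqrt(-1/31390 - 10486/499) = sqrt(-329156039/15663610) = I*sqrt(5155771824040790)/15663610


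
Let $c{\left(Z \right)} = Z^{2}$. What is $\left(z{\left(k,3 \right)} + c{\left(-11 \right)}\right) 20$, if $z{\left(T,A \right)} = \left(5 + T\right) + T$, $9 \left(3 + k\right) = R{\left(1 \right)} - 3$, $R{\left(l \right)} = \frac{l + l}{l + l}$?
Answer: $\frac{21520}{9} \approx 2391.1$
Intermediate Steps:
$R{\left(l \right)} = 1$ ($R{\left(l \right)} = \frac{2 l}{2 l} = 2 l \frac{1}{2 l} = 1$)
$k = - \frac{29}{9}$ ($k = -3 + \frac{1 - 3}{9} = -3 + \frac{1}{9} \left(-2\right) = -3 - \frac{2}{9} = - \frac{29}{9} \approx -3.2222$)
$z{\left(T,A \right)} = 5 + 2 T$
$\left(z{\left(k,3 \right)} + c{\left(-11 \right)}\right) 20 = \left(\left(5 + 2 \left(- \frac{29}{9}\right)\right) + \left(-11\right)^{2}\right) 20 = \left(\left(5 - \frac{58}{9}\right) + 121\right) 20 = \left(- \frac{13}{9} + 121\right) 20 = \frac{1076}{9} \cdot 20 = \frac{21520}{9}$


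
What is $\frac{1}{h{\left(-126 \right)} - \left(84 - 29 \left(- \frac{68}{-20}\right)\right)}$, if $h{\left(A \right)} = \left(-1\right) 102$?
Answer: $- \frac{5}{437} \approx -0.011442$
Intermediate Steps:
$h{\left(A \right)} = -102$
$\frac{1}{h{\left(-126 \right)} - \left(84 - 29 \left(- \frac{68}{-20}\right)\right)} = \frac{1}{-102 - \left(84 - 29 \left(- \frac{68}{-20}\right)\right)} = \frac{1}{-102 - \left(84 - 29 \left(\left(-68\right) \left(- \frac{1}{20}\right)\right)\right)} = \frac{1}{-102 + \left(-84 + 29 \cdot \frac{17}{5}\right)} = \frac{1}{-102 + \left(-84 + \frac{493}{5}\right)} = \frac{1}{-102 + \frac{73}{5}} = \frac{1}{- \frac{437}{5}} = - \frac{5}{437}$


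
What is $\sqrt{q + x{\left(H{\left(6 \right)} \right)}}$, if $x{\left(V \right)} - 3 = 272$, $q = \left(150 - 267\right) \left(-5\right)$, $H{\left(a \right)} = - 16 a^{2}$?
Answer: $2 \sqrt{215} \approx 29.326$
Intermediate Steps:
$q = 585$ ($q = \left(-117\right) \left(-5\right) = 585$)
$x{\left(V \right)} = 275$ ($x{\left(V \right)} = 3 + 272 = 275$)
$\sqrt{q + x{\left(H{\left(6 \right)} \right)}} = \sqrt{585 + 275} = \sqrt{860} = 2 \sqrt{215}$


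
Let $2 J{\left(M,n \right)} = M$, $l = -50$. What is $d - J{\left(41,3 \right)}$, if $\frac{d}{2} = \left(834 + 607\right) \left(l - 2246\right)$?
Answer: $- \frac{13234185}{2} \approx -6.6171 \cdot 10^{6}$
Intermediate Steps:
$d = -6617072$ ($d = 2 \left(834 + 607\right) \left(-50 - 2246\right) = 2 \cdot 1441 \left(-2296\right) = 2 \left(-3308536\right) = -6617072$)
$J{\left(M,n \right)} = \frac{M}{2}$
$d - J{\left(41,3 \right)} = -6617072 - \frac{1}{2} \cdot 41 = -6617072 - \frac{41}{2} = - \frac{13234185}{2}$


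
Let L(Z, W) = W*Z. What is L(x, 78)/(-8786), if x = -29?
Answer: 1131/4393 ≈ 0.25745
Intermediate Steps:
L(x, 78)/(-8786) = (78*(-29))/(-8786) = -2262*(-1/8786) = 1131/4393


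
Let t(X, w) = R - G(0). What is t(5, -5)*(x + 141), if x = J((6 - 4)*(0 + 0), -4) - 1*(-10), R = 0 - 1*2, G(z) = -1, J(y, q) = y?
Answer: -151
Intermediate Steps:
R = -2 (R = 0 - 2 = -2)
t(X, w) = -1 (t(X, w) = -2 - 1*(-1) = -2 + 1 = -1)
x = 10 (x = (6 - 4)*(0 + 0) - 1*(-10) = 2*0 + 10 = 0 + 10 = 10)
t(5, -5)*(x + 141) = -(10 + 141) = -1*151 = -151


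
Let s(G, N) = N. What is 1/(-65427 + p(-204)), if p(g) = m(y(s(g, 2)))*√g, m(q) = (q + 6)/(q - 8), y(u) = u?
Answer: -196281/12842078075 + 8*I*√51/12842078075 ≈ -1.5284e-5 + 4.4488e-9*I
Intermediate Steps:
m(q) = (6 + q)/(-8 + q)
p(g) = -4*√g/3 (p(g) = ((6 + 2)/(-8 + 2))*√g = (8/(-6))*√g = (-⅙*8)*√g = -4*√g/3)
1/(-65427 + p(-204)) = 1/(-65427 - 8*I*√51/3)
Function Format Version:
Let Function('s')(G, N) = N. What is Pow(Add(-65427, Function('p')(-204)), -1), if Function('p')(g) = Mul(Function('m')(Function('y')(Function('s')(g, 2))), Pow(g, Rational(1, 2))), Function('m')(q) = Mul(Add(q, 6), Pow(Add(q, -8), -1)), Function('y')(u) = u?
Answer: Add(Rational(-196281, 12842078075), Mul(Rational(8, 12842078075), I, Pow(51, Rational(1, 2)))) ≈ Add(-1.5284e-5, Mul(4.4488e-9, I))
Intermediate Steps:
Function('m')(q) = Mul(Pow(Add(-8, q), -1), Add(6, q)) (Function('m')(q) = Mul(Add(6, q), Pow(Add(-8, q), -1)) = Mul(Pow(Add(-8, q), -1), Add(6, q)))
Function('p')(g) = Mul(Rational(-4, 3), Pow(g, Rational(1, 2))) (Function('p')(g) = Mul(Mul(Pow(Add(-8, 2), -1), Add(6, 2)), Pow(g, Rational(1, 2))) = Mul(Mul(Pow(-6, -1), 8), Pow(g, Rational(1, 2))) = Mul(Mul(Rational(-1, 6), 8), Pow(g, Rational(1, 2))) = Mul(Rational(-4, 3), Pow(g, Rational(1, 2))))
Pow(Add(-65427, Function('p')(-204)), -1) = Pow(Add(-65427, Mul(Rational(-4, 3), Pow(-204, Rational(1, 2)))), -1) = Pow(Add(-65427, Mul(Rational(-4, 3), Mul(2, I, Pow(51, Rational(1, 2))))), -1) = Pow(Add(-65427, Mul(Rational(-8, 3), I, Pow(51, Rational(1, 2)))), -1)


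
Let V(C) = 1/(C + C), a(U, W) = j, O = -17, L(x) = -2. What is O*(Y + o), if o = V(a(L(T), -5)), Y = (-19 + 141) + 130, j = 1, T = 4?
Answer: -8585/2 ≈ -4292.5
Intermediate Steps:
a(U, W) = 1
Y = 252 (Y = 122 + 130 = 252)
V(C) = 1/(2*C)
o = ½ (o = (½)/1 = (½)*1 = ½ ≈ 0.50000)
O*(Y + o) = -17*(252 + ½) = -17*505/2 = -8585/2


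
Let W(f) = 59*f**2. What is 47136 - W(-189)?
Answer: -2060403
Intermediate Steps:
47136 - W(-189) = 47136 - 59*(-189)**2 = 47136 - 59*35721 = 47136 - 1*2107539 = 47136 - 2107539 = -2060403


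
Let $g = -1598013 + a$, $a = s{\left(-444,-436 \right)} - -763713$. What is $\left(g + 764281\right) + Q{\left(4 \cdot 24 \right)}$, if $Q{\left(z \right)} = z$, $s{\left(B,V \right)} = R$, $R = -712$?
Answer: $-70635$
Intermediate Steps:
$s{\left(B,V \right)} = -712$
$a = 763001$ ($a = -712 - -763713 = -712 + 763713 = 763001$)
$g = -835012$ ($g = -1598013 + 763001 = -835012$)
$\left(g + 764281\right) + Q{\left(4 \cdot 24 \right)} = \left(-835012 + 764281\right) + 4 \cdot 24 = -70731 + 96 = -70635$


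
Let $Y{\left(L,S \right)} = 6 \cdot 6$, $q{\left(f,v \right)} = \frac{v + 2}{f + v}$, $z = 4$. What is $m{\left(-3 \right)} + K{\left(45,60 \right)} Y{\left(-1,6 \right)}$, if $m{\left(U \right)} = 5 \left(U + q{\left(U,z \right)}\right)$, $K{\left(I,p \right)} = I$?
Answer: $1635$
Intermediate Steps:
$q{\left(f,v \right)} = \frac{2 + v}{f + v}$
$Y{\left(L,S \right)} = 36$
$m{\left(U \right)} = 5 U + \frac{30}{4 + U}$ ($m{\left(U \right)} = 5 \left(U + \frac{2 + 4}{U + 4}\right) = 5 \left(U + \frac{1}{4 + U} 6\right) = 5 \left(U + \frac{6}{4 + U}\right) = 5 U + \frac{30}{4 + U}$)
$m{\left(-3 \right)} + K{\left(45,60 \right)} Y{\left(-1,6 \right)} = \frac{5 \left(6 - 3 \left(4 - 3\right)\right)}{4 - 3} + 45 \cdot 36 = \frac{5 \left(6 - 3\right)}{1} + 1620 = 5 \cdot 1 \left(6 - 3\right) + 1620 = 5 \cdot 1 \cdot 3 + 1620 = 15 + 1620 = 1635$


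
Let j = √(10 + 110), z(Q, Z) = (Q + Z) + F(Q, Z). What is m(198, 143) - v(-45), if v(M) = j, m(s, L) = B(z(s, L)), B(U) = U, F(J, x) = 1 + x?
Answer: 485 - 2*√30 ≈ 474.05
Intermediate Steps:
z(Q, Z) = 1 + Q + 2*Z (z(Q, Z) = (Q + Z) + (1 + Z) = 1 + Q + 2*Z)
j = 2*√30 (j = √120 = 2*√30 ≈ 10.954)
m(s, L) = 1 + s + 2*L
v(M) = 2*√30
m(198, 143) - v(-45) = (1 + 198 + 2*143) - 2*√30 = (1 + 198 + 286) - 2*√30 = 485 - 2*√30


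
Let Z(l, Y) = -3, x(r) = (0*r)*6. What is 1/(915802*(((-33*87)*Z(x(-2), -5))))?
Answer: 1/7887802626 ≈ 1.2678e-10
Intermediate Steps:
x(r) = 0 (x(r) = 0*6 = 0)
1/(915802*(((-33*87)*Z(x(-2), -5)))) = 1/(915802*((-33*87*(-3)))) = 1/(915802*((-2871*(-3)))) = (1/915802)/8613 = (1/915802)*(1/8613) = 1/7887802626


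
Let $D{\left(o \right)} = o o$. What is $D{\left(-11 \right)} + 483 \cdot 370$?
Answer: $178831$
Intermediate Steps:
$D{\left(o \right)} = o^{2}$
$D{\left(-11 \right)} + 483 \cdot 370 = \left(-11\right)^{2} + 483 \cdot 370 = 121 + 178710 = 178831$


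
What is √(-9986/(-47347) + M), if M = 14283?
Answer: √32019222502889/47347 ≈ 119.51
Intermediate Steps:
√(-9986/(-47347) + M) = √(-9986/(-47347) + 14283) = √(-9986*(-1/47347) + 14283) = √(9986/47347 + 14283) = √(676267187/47347) = √32019222502889/47347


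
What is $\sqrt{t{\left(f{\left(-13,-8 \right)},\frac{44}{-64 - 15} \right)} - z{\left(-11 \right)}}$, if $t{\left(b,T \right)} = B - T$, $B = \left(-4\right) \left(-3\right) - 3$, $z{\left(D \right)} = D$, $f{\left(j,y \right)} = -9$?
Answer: $\frac{2 \sqrt{32074}}{79} \approx 4.534$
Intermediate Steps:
$B = 9$ ($B = 12 - 3 = 9$)
$t{\left(b,T \right)} = 9 - T$
$\sqrt{t{\left(f{\left(-13,-8 \right)},\frac{44}{-64 - 15} \right)} - z{\left(-11 \right)}} = \sqrt{\left(9 - \frac{44}{-64 - 15}\right) - -11} = \sqrt{\left(9 - \frac{44}{-79}\right) + 11} = \sqrt{\left(9 - 44 \left(- \frac{1}{79}\right)\right) + 11} = \sqrt{\left(9 - - \frac{44}{79}\right) + 11} = \sqrt{\left(9 + \frac{44}{79}\right) + 11} = \sqrt{\frac{755}{79} + 11} = \sqrt{\frac{1624}{79}} = \frac{2 \sqrt{32074}}{79}$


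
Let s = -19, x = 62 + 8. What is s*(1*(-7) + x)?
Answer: -1197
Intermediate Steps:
x = 70
s*(1*(-7) + x) = -19*(1*(-7) + 70) = -19*(-7 + 70) = -19*63 = -1197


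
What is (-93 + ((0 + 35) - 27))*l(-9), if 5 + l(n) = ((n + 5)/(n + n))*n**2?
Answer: -1105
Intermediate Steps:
l(n) = -5 + n*(5 + n)/2 (l(n) = -5 + ((n + 5)/(n + n))*n**2 = -5 + ((5 + n)/((2*n)))*n**2 = -5 + ((5 + n)*(1/(2*n)))*n**2 = -5 + ((5 + n)/(2*n))*n**2 = -5 + n*(5 + n)/2)
(-93 + ((0 + 35) - 27))*l(-9) = (-93 + ((0 + 35) - 27))*(-5 + (1/2)*(-9)**2 + (5/2)*(-9)) = (-93 + (35 - 27))*(-5 + (1/2)*81 - 45/2) = (-93 + 8)*(-5 + 81/2 - 45/2) = -85*13 = -1105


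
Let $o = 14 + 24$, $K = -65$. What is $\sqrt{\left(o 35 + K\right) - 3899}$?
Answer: $i \sqrt{2634} \approx 51.323 i$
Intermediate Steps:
$o = 38$
$\sqrt{\left(o 35 + K\right) - 3899} = \sqrt{\left(38 \cdot 35 - 65\right) - 3899} = \sqrt{\left(1330 - 65\right) - 3899} = \sqrt{1265 - 3899} = \sqrt{-2634} = i \sqrt{2634}$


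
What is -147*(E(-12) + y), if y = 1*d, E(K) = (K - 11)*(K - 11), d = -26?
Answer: -73941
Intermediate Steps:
E(K) = (-11 + K)**2 (E(K) = (-11 + K)*(-11 + K) = (-11 + K)**2)
y = -26 (y = 1*(-26) = -26)
-147*(E(-12) + y) = -147*((-11 - 12)**2 - 26) = -147*((-23)**2 - 26) = -147*(529 - 26) = -147*503 = -73941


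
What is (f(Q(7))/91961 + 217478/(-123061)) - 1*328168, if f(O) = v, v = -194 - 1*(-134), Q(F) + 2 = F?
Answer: -3713835771086346/11316812621 ≈ -3.2817e+5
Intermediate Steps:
Q(F) = -2 + F
v = -60 (v = -194 + 134 = -60)
f(O) = -60
(f(Q(7))/91961 + 217478/(-123061)) - 1*328168 = (-60/91961 + 217478/(-123061)) - 1*328168 = (-60*1/91961 + 217478*(-1/123061)) - 328168 = (-60/91961 - 217478/123061) - 328168 = -20006878018/11316812621 - 328168 = -3713835771086346/11316812621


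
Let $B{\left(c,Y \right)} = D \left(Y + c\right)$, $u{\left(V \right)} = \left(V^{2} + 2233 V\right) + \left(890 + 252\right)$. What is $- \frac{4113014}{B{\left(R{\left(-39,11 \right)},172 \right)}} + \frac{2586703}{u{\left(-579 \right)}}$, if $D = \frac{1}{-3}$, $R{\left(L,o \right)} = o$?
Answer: $\frac{3934038814453}{58347964} \approx 67424.0$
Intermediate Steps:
$u{\left(V \right)} = 1142 + V^{2} + 2233 V$ ($u{\left(V \right)} = \left(V^{2} + 2233 V\right) + 1142 = 1142 + V^{2} + 2233 V$)
$D = - \frac{1}{3} \approx -0.33333$
$B{\left(c,Y \right)} = - \frac{Y}{3} - \frac{c}{3}$ ($B{\left(c,Y \right)} = - \frac{Y + c}{3} = - \frac{Y}{3} - \frac{c}{3}$)
$- \frac{4113014}{B{\left(R{\left(-39,11 \right)},172 \right)}} + \frac{2586703}{u{\left(-579 \right)}} = - \frac{4113014}{\left(- \frac{1}{3}\right) 172 - \frac{11}{3}} + \frac{2586703}{1142 + \left(-579\right)^{2} + 2233 \left(-579\right)} = - \frac{4113014}{- \frac{172}{3} - \frac{11}{3}} + \frac{2586703}{1142 + 335241 - 1292907} = - \frac{4113014}{-61} + \frac{2586703}{-956524} = \left(-4113014\right) \left(- \frac{1}{61}\right) + 2586703 \left(- \frac{1}{956524}\right) = \frac{4113014}{61} - \frac{2586703}{956524} = \frac{3934038814453}{58347964}$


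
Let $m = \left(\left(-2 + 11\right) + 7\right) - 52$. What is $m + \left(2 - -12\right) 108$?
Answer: $1476$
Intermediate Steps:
$m = -36$ ($m = \left(9 + 7\right) - 52 = 16 - 52 = -36$)
$m + \left(2 - -12\right) 108 = -36 + \left(2 - -12\right) 108 = -36 + \left(2 + 12\right) 108 = -36 + 14 \cdot 108 = -36 + 1512 = 1476$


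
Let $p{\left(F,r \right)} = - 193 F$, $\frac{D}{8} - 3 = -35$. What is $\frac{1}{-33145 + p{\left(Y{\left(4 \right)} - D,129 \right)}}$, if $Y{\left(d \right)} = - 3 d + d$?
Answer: $- \frac{1}{81009} \approx -1.2344 \cdot 10^{-5}$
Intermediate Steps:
$D = -256$ ($D = 24 + 8 \left(-35\right) = 24 - 280 = -256$)
$Y{\left(d \right)} = - 2 d$
$\frac{1}{-33145 + p{\left(Y{\left(4 \right)} - D,129 \right)}} = \frac{1}{-33145 - 193 \left(\left(-2\right) 4 - -256\right)} = \frac{1}{-33145 - 193 \left(-8 + 256\right)} = \frac{1}{-33145 - 47864} = \frac{1}{-81009} = - \frac{1}{81009}$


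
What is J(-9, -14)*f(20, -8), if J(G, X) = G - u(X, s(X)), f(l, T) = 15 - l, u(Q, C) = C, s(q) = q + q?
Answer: -95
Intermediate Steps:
s(q) = 2*q
J(G, X) = G - 2*X
J(-9, -14)*f(20, -8) = (-9 - 2*(-14))*(15 - 1*20) = (-9 + 28)*(15 - 20) = 19*(-5) = -95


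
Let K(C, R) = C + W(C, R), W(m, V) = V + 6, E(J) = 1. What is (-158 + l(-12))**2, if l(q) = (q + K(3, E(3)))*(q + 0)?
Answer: 17956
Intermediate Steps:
W(m, V) = 6 + V
K(C, R) = 6 + C + R (K(C, R) = C + (6 + R) = 6 + C + R)
l(q) = q*(10 + q) (l(q) = (q + (6 + 3 + 1))*(q + 0) = (q + 10)*q = (10 + q)*q = q*(10 + q))
(-158 + l(-12))**2 = (-158 - 12*(10 - 12))**2 = (-158 - 12*(-2))**2 = (-158 + 24)**2 = (-134)**2 = 17956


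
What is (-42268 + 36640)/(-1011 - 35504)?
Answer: 84/545 ≈ 0.15413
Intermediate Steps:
(-42268 + 36640)/(-1011 - 35504) = -5628/(-36515) = -5628*(-1/36515) = 84/545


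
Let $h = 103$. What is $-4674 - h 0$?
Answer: $-4674$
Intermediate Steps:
$-4674 - h 0 = -4674 - 103 \cdot 0 = -4674 - 0 = -4674 + 0 = -4674$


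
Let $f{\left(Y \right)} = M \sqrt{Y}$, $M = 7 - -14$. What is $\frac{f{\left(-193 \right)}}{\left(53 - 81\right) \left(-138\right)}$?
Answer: $\frac{i \sqrt{193}}{184} \approx 0.075502 i$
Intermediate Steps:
$M = 21$ ($M = 7 + 14 = 21$)
$f{\left(Y \right)} = 21 \sqrt{Y}$
$\frac{f{\left(-193 \right)}}{\left(53 - 81\right) \left(-138\right)} = \frac{21 \sqrt{-193}}{\left(53 - 81\right) \left(-138\right)} = \frac{21 i \sqrt{193}}{\left(-28\right) \left(-138\right)} = \frac{21 i \sqrt{193}}{3864} = 21 i \sqrt{193} \cdot \frac{1}{3864} = \frac{i \sqrt{193}}{184}$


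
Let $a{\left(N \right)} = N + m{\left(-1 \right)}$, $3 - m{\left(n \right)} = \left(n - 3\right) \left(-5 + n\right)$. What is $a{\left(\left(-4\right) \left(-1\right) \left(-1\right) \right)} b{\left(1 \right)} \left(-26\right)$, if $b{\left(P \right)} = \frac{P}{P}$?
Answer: $650$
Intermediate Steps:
$m{\left(n \right)} = 3 - \left(-5 + n\right) \left(-3 + n\right)$ ($m{\left(n \right)} = 3 - \left(n - 3\right) \left(-5 + n\right) = 3 - \left(-3 + n\right) \left(-5 + n\right) = 3 - \left(-5 + n\right) \left(-3 + n\right)$)
$b{\left(P \right)} = 1$
$a{\left(N \right)} = -21 + N$ ($a{\left(N \right)} = N - 21 = -21 + N$)
$a{\left(\left(-4\right) \left(-1\right) \left(-1\right) \right)} b{\left(1 \right)} \left(-26\right) = \left(-21 + \left(-4\right) \left(-1\right) \left(-1\right)\right) 1 \left(-26\right) = \left(-21 + 4 \left(-1\right)\right) 1 \left(-26\right) = \left(-21 - 4\right) 1 \left(-26\right) = \left(-25\right) 1 \left(-26\right) = \left(-25\right) \left(-26\right) = 650$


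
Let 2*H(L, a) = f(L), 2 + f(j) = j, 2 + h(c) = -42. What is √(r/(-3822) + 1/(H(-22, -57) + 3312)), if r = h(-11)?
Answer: √1183897/10010 ≈ 0.10870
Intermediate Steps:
h(c) = -44 (h(c) = -2 - 42 = -44)
f(j) = -2 + j
r = -44
H(L, a) = -1 + L/2 (H(L, a) = (-2 + L)/2 = -1 + L/2)
√(r/(-3822) + 1/(H(-22, -57) + 3312)) = √(-44/(-3822) + 1/((-1 + (½)*(-22)) + 3312)) = √(-44*(-1/3822) + 1/((-1 - 11) + 3312)) = √(22/1911 + 1/(-12 + 3312)) = √(22/1911 + 1/3300) = √(8279/700700) = √1183897/10010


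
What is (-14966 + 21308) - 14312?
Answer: -7970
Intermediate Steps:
(-14966 + 21308) - 14312 = 6342 - 14312 = -7970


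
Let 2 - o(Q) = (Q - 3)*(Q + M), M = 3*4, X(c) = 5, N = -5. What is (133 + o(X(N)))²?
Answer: 10201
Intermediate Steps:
M = 12
o(Q) = 2 - (-3 + Q)*(12 + Q) (o(Q) = 2 - (Q - 3)*(Q + 12) = 2 - (-3 + Q)*(12 + Q))
(133 + o(X(N)))² = (133 + (38 - 1*5² - 9*5))² = (133 + (38 - 1*25 - 45))² = (133 + (38 - 25 - 45))² = (133 - 32)² = 101² = 10201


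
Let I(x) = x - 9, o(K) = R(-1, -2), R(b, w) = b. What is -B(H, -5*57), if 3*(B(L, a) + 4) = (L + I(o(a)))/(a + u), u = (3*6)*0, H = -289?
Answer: 3121/855 ≈ 3.6503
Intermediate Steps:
o(K) = -1
I(x) = -9 + x
u = 0 (u = 18*0 = 0)
B(L, a) = -4 + (-10 + L)/(3*a) (B(L, a) = -4 + ((L + (-9 - 1))/(a + 0))/3 = -4 + ((L - 10)/a)/3 = -4 + ((-10 + L)/a)/3 = -4 + (-10 + L)/(3*a))
-B(H, -5*57) = -(-10 - 289 - (-60)*57)/(3*((-5*57))) = -(-10 - 289 - 12*(-285))/(3*(-285)) = -(-1)*(-10 - 289 + 3420)/(3*285) = -(-1)*3121/(3*285) = -1*(-3121/855) = 3121/855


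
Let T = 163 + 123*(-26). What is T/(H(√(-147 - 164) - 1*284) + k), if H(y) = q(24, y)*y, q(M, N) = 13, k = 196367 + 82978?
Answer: -836606855/75984628968 + 39455*I*√311/75984628968 ≈ -0.01101 + 9.1571e-6*I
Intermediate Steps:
k = 279345
T = -3035 (T = 163 - 3198 = -3035)
H(y) = 13*y
T/(H(√(-147 - 164) - 1*284) + k) = -3035/(13*(√(-147 - 164) - 1*284) + 279345) = -3035/(13*(√(-311) - 284) + 279345) = -3035/(13*(I*√311 - 284) + 279345) = -3035/(13*(-284 + I*√311) + 279345) = -3035/((-3692 + 13*I*√311) + 279345) = -3035/(275653 + 13*I*√311)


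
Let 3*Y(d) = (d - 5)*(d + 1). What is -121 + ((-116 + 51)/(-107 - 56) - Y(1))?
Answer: -57670/489 ≈ -117.93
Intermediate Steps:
Y(d) = (1 + d)*(-5 + d)/3 (Y(d) = ((d - 5)*(d + 1))/3 = ((-5 + d)*(1 + d))/3 = ((1 + d)*(-5 + d))/3 = (1 + d)*(-5 + d)/3)
-121 + ((-116 + 51)/(-107 - 56) - Y(1)) = -121 + ((-116 + 51)/(-107 - 56) - (-5/3 - 4/3*1 + (⅓)*1²)) = -121 + (-65/(-163) - (-5/3 - 4/3 + (⅓)*1)) = -121 + (-65*(-1/163) - (-5/3 - 4/3 + ⅓)) = -121 + (65/163 - 1*(-8/3)) = -121 + (65/163 + 8/3) = -121 + 1499/489 = -57670/489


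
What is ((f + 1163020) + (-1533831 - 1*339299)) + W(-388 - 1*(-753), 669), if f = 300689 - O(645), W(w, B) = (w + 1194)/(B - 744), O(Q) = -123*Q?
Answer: -24758009/75 ≈ -3.3011e+5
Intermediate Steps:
W(w, B) = (1194 + w)/(-744 + B)
f = 380024 (f = 300689 - (-123)*645 = 300689 - 1*(-79335) = 300689 + 79335 = 380024)
((f + 1163020) + (-1533831 - 1*339299)) + W(-388 - 1*(-753), 669) = ((380024 + 1163020) + (-1533831 - 1*339299)) + (1194 + (-388 - 1*(-753)))/(-744 + 669) = (1543044 + (-1533831 - 339299)) + (1194 + (-388 + 753))/(-75) = (1543044 - 1873130) - (1194 + 365)/75 = -330086 - 1/75*1559 = -330086 - 1559/75 = -24758009/75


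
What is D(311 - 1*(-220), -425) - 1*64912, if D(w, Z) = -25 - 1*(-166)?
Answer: -64771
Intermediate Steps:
D(w, Z) = 141 (D(w, Z) = -25 + 166 = 141)
D(311 - 1*(-220), -425) - 1*64912 = 141 - 1*64912 = 141 - 64912 = -64771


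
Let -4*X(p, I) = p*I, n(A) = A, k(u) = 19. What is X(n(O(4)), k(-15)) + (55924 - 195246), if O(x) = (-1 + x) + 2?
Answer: -557383/4 ≈ -1.3935e+5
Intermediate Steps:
O(x) = 1 + x
X(p, I) = -I*p/4 (X(p, I) = -p*I/4 = -I*p/4)
X(n(O(4)), k(-15)) + (55924 - 195246) = -1/4*19*(1 + 4) + (55924 - 195246) = -1/4*19*5 - 139322 = -95/4 - 139322 = -557383/4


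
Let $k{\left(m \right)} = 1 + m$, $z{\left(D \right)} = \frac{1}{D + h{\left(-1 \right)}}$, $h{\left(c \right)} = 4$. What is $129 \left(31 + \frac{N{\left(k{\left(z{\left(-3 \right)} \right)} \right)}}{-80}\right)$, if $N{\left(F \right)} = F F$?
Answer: $\frac{79851}{20} \approx 3992.6$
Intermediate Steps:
$z{\left(D \right)} = \frac{1}{4 + D}$ ($z{\left(D \right)} = \frac{1}{D + 4} = \frac{1}{4 + D}$)
$N{\left(F \right)} = F^{2}$
$129 \left(31 + \frac{N{\left(k{\left(z{\left(-3 \right)} \right)} \right)}}{-80}\right) = 129 \left(31 + \frac{\left(1 + \frac{1}{4 - 3}\right)^{2}}{-80}\right) = 129 \left(31 + \left(1 + 1^{-1}\right)^{2} \left(- \frac{1}{80}\right)\right) = 129 \left(31 + \left(1 + 1\right)^{2} \left(- \frac{1}{80}\right)\right) = 129 \left(31 + 2^{2} \left(- \frac{1}{80}\right)\right) = 129 \left(31 + 4 \left(- \frac{1}{80}\right)\right) = 129 \left(31 - \frac{1}{20}\right) = 129 \cdot \frac{619}{20} = \frac{79851}{20}$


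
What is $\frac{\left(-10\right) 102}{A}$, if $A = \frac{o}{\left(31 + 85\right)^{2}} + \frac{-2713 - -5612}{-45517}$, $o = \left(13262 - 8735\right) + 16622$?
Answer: $- \frac{624726287040}{923630089} \approx -676.38$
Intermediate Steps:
$o = 21149$ ($o = 4527 + 16622 = 21149$)
$A = \frac{923630089}{612476752}$ ($A = \frac{21149}{\left(31 + 85\right)^{2}} + \frac{-2713 - -5612}{-45517} = \frac{21149}{116^{2}} + \left(-2713 + 5612\right) \left(- \frac{1}{45517}\right) = \frac{21149}{13456} + 2899 \left(- \frac{1}{45517}\right) = 21149 \cdot \frac{1}{13456} - \frac{2899}{45517} = \frac{21149}{13456} - \frac{2899}{45517} = \frac{923630089}{612476752} \approx 1.508$)
$\frac{\left(-10\right) 102}{A} = \frac{\left(-10\right) 102}{\frac{923630089}{612476752}} = \left(-1020\right) \frac{612476752}{923630089} = - \frac{624726287040}{923630089}$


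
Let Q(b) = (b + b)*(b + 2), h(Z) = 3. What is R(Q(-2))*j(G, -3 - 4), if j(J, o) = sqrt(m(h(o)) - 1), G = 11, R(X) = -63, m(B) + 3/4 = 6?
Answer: -63*sqrt(17)/2 ≈ -129.88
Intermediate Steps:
m(B) = 21/4 (m(B) = -3/4 + 6 = 21/4)
Q(b) = 2*b*(2 + b) (Q(b) = (2*b)*(2 + b) = 2*b*(2 + b))
j(J, o) = sqrt(17)/2 (j(J, o) = sqrt(21/4 - 1) = sqrt(17/4) = sqrt(17)/2)
R(Q(-2))*j(G, -3 - 4) = -63*sqrt(17)/2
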